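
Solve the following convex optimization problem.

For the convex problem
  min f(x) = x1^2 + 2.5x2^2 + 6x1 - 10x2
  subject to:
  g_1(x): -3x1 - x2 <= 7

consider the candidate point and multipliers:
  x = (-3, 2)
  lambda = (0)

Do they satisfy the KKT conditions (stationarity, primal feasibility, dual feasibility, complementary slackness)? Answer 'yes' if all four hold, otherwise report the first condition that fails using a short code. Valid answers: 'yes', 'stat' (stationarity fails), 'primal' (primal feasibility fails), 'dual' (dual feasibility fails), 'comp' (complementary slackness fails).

Gradient of f: grad f(x) = Q x + c = (0, 0)
Constraint values g_i(x) = a_i^T x - b_i:
  g_1((-3, 2)) = 0
Stationarity residual: grad f(x) + sum_i lambda_i a_i = (0, 0)
  -> stationarity OK
Primal feasibility (all g_i <= 0): OK
Dual feasibility (all lambda_i >= 0): OK
Complementary slackness (lambda_i * g_i(x) = 0 for all i): OK

Verdict: yes, KKT holds.

yes


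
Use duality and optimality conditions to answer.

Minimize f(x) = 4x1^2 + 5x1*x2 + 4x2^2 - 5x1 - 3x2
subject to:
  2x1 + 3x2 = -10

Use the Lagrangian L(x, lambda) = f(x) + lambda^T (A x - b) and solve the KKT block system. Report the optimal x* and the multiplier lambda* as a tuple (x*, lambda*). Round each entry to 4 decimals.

Form the Lagrangian:
  L(x, lambda) = (1/2) x^T Q x + c^T x + lambda^T (A x - b)
Stationarity (grad_x L = 0): Q x + c + A^T lambda = 0.
Primal feasibility: A x = b.

This gives the KKT block system:
  [ Q   A^T ] [ x     ]   [-c ]
  [ A    0  ] [ lambda ] = [ b ]

Solving the linear system:
  x*      = (0.3864, -3.5909)
  lambda* = (9.9318)
  f(x*)   = 54.0795

x* = (0.3864, -3.5909), lambda* = (9.9318)


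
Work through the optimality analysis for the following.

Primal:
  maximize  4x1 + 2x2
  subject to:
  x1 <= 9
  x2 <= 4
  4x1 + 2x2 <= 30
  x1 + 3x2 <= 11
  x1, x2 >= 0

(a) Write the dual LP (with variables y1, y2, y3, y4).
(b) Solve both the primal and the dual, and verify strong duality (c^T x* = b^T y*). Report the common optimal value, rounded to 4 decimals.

The standard primal-dual pair for 'max c^T x s.t. A x <= b, x >= 0' is:
  Dual:  min b^T y  s.t.  A^T y >= c,  y >= 0.

So the dual LP is:
  minimize  9y1 + 4y2 + 30y3 + 11y4
  subject to:
    y1 + 4y3 + y4 >= 4
    y2 + 2y3 + 3y4 >= 2
    y1, y2, y3, y4 >= 0

Solving the primal: x* = (6.8, 1.4).
  primal value c^T x* = 30.
Solving the dual: y* = (0, 0, 1, 0).
  dual value b^T y* = 30.
Strong duality: c^T x* = b^T y*. Confirmed.

30


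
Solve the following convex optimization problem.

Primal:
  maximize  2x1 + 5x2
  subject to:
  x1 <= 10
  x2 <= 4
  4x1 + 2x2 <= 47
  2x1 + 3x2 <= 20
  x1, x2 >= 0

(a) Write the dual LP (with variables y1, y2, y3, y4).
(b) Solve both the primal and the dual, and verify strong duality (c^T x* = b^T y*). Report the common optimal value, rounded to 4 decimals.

The standard primal-dual pair for 'max c^T x s.t. A x <= b, x >= 0' is:
  Dual:  min b^T y  s.t.  A^T y >= c,  y >= 0.

So the dual LP is:
  minimize  10y1 + 4y2 + 47y3 + 20y4
  subject to:
    y1 + 4y3 + 2y4 >= 2
    y2 + 2y3 + 3y4 >= 5
    y1, y2, y3, y4 >= 0

Solving the primal: x* = (4, 4).
  primal value c^T x* = 28.
Solving the dual: y* = (0, 2, 0, 1).
  dual value b^T y* = 28.
Strong duality: c^T x* = b^T y*. Confirmed.

28


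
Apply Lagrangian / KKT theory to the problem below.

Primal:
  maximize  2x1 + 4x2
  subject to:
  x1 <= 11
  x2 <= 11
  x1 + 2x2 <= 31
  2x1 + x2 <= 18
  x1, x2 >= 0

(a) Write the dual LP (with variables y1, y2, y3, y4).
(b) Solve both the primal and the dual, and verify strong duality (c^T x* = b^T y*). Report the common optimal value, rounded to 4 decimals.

The standard primal-dual pair for 'max c^T x s.t. A x <= b, x >= 0' is:
  Dual:  min b^T y  s.t.  A^T y >= c,  y >= 0.

So the dual LP is:
  minimize  11y1 + 11y2 + 31y3 + 18y4
  subject to:
    y1 + y3 + 2y4 >= 2
    y2 + 2y3 + y4 >= 4
    y1, y2, y3, y4 >= 0

Solving the primal: x* = (3.5, 11).
  primal value c^T x* = 51.
Solving the dual: y* = (0, 3, 0, 1).
  dual value b^T y* = 51.
Strong duality: c^T x* = b^T y*. Confirmed.

51


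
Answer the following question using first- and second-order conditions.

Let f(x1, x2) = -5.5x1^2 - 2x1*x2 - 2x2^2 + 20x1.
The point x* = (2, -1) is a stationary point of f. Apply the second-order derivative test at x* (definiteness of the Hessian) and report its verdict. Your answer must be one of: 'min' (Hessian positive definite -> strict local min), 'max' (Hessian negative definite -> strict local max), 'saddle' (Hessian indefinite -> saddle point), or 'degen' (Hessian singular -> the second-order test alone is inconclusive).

Compute the Hessian H = grad^2 f:
  H = [[-11, -2], [-2, -4]]
Verify stationarity: grad f(x*) = H x* + g = (0, 0).
Eigenvalues of H: -11.5311, -3.4689.
Both eigenvalues < 0, so H is negative definite -> x* is a strict local max.

max


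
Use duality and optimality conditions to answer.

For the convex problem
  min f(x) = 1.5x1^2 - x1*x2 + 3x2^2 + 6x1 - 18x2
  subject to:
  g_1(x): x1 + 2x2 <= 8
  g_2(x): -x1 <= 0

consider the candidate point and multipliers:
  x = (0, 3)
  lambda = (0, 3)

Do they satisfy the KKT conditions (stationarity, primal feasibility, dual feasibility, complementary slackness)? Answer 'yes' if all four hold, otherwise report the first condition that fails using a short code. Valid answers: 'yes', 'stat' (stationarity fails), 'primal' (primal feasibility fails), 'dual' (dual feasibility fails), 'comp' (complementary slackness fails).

Gradient of f: grad f(x) = Q x + c = (3, 0)
Constraint values g_i(x) = a_i^T x - b_i:
  g_1((0, 3)) = -2
  g_2((0, 3)) = 0
Stationarity residual: grad f(x) + sum_i lambda_i a_i = (0, 0)
  -> stationarity OK
Primal feasibility (all g_i <= 0): OK
Dual feasibility (all lambda_i >= 0): OK
Complementary slackness (lambda_i * g_i(x) = 0 for all i): OK

Verdict: yes, KKT holds.

yes


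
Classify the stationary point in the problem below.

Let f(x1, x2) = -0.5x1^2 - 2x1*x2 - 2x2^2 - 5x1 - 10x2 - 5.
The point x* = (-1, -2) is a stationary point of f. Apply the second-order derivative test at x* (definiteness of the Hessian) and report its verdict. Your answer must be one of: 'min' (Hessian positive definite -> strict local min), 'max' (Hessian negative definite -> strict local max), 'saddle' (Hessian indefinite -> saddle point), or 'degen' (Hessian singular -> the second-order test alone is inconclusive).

Compute the Hessian H = grad^2 f:
  H = [[-1, -2], [-2, -4]]
Verify stationarity: grad f(x*) = H x* + g = (0, 0).
Eigenvalues of H: -5, 0.
H has a zero eigenvalue (singular; negative semidefinite but not definite), so H is neither positive definite, negative definite, nor indefinite. The second-order test alone is inconclusive -> degen.
(Indeed, f is constant along the null direction of H through x*, so x* is not a strict local extremum.)

degen


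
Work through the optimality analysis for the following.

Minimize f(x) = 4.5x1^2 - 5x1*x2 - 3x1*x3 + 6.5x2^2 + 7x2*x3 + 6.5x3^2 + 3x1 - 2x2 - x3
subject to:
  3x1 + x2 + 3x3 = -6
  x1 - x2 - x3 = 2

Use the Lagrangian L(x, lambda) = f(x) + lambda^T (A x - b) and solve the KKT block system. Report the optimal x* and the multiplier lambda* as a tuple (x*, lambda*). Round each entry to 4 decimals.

Form the Lagrangian:
  L(x, lambda) = (1/2) x^T Q x + c^T x + lambda^T (A x - b)
Stationarity (grad_x L = 0): Q x + c + A^T lambda = 0.
Primal feasibility: A x = b.

This gives the KKT block system:
  [ Q   A^T ] [ x     ]   [-c ]
  [ A    0  ] [ lambda ] = [ b ]

Solving the linear system:
  x*      = (-0.1974, -0.5921, -1.6053)
  lambda* = (2.7368, -17.2105)
  f(x*)   = 26.5197

x* = (-0.1974, -0.5921, -1.6053), lambda* = (2.7368, -17.2105)


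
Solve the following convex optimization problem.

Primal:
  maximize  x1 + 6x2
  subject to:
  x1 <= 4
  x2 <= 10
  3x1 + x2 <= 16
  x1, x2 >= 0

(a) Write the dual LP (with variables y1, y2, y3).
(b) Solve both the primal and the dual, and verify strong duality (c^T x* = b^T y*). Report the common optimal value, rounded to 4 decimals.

The standard primal-dual pair for 'max c^T x s.t. A x <= b, x >= 0' is:
  Dual:  min b^T y  s.t.  A^T y >= c,  y >= 0.

So the dual LP is:
  minimize  4y1 + 10y2 + 16y3
  subject to:
    y1 + 3y3 >= 1
    y2 + y3 >= 6
    y1, y2, y3 >= 0

Solving the primal: x* = (2, 10).
  primal value c^T x* = 62.
Solving the dual: y* = (0, 5.6667, 0.3333).
  dual value b^T y* = 62.
Strong duality: c^T x* = b^T y*. Confirmed.

62


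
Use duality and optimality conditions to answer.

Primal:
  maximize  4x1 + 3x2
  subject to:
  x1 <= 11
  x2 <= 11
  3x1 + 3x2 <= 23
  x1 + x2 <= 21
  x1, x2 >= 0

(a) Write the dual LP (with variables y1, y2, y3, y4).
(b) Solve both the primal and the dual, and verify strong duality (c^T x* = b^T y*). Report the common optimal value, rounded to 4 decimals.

The standard primal-dual pair for 'max c^T x s.t. A x <= b, x >= 0' is:
  Dual:  min b^T y  s.t.  A^T y >= c,  y >= 0.

So the dual LP is:
  minimize  11y1 + 11y2 + 23y3 + 21y4
  subject to:
    y1 + 3y3 + y4 >= 4
    y2 + 3y3 + y4 >= 3
    y1, y2, y3, y4 >= 0

Solving the primal: x* = (7.6667, 0).
  primal value c^T x* = 30.6667.
Solving the dual: y* = (0, 0, 1.3333, 0).
  dual value b^T y* = 30.6667.
Strong duality: c^T x* = b^T y*. Confirmed.

30.6667


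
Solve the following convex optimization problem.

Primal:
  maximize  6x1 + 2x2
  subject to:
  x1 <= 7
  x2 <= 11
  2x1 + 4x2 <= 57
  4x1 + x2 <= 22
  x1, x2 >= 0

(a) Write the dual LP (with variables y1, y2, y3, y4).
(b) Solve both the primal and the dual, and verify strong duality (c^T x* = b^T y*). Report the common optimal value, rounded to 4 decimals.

The standard primal-dual pair for 'max c^T x s.t. A x <= b, x >= 0' is:
  Dual:  min b^T y  s.t.  A^T y >= c,  y >= 0.

So the dual LP is:
  minimize  7y1 + 11y2 + 57y3 + 22y4
  subject to:
    y1 + 2y3 + 4y4 >= 6
    y2 + 4y3 + y4 >= 2
    y1, y2, y3, y4 >= 0

Solving the primal: x* = (2.75, 11).
  primal value c^T x* = 38.5.
Solving the dual: y* = (0, 0.5, 0, 1.5).
  dual value b^T y* = 38.5.
Strong duality: c^T x* = b^T y*. Confirmed.

38.5


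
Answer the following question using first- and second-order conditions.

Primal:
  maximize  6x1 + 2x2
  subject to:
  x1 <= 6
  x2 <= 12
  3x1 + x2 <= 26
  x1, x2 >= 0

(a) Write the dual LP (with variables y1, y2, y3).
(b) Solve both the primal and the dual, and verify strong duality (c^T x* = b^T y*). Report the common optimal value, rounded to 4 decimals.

The standard primal-dual pair for 'max c^T x s.t. A x <= b, x >= 0' is:
  Dual:  min b^T y  s.t.  A^T y >= c,  y >= 0.

So the dual LP is:
  minimize  6y1 + 12y2 + 26y3
  subject to:
    y1 + 3y3 >= 6
    y2 + y3 >= 2
    y1, y2, y3 >= 0

Solving the primal: x* = (4.6667, 12).
  primal value c^T x* = 52.
Solving the dual: y* = (0, 0, 2).
  dual value b^T y* = 52.
Strong duality: c^T x* = b^T y*. Confirmed.

52


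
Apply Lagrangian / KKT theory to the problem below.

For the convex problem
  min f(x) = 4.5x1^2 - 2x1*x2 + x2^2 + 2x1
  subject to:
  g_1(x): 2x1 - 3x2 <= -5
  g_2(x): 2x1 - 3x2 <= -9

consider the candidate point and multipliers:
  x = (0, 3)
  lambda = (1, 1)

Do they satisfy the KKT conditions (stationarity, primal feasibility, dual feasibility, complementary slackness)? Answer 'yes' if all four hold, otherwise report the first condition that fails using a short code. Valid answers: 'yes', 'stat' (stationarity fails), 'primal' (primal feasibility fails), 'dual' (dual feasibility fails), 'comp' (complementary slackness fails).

Gradient of f: grad f(x) = Q x + c = (-4, 6)
Constraint values g_i(x) = a_i^T x - b_i:
  g_1((0, 3)) = -4
  g_2((0, 3)) = 0
Stationarity residual: grad f(x) + sum_i lambda_i a_i = (0, 0)
  -> stationarity OK
Primal feasibility (all g_i <= 0): OK
Dual feasibility (all lambda_i >= 0): OK
Complementary slackness (lambda_i * g_i(x) = 0 for all i): FAILS

Verdict: the first failing condition is complementary_slackness -> comp.

comp


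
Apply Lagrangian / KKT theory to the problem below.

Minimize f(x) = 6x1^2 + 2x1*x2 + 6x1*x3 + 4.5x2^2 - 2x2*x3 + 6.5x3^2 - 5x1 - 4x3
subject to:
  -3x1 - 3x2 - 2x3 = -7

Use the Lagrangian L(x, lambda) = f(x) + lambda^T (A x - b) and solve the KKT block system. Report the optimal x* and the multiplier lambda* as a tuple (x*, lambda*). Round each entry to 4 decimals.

Form the Lagrangian:
  L(x, lambda) = (1/2) x^T Q x + c^T x + lambda^T (A x - b)
Stationarity (grad_x L = 0): Q x + c + A^T lambda = 0.
Primal feasibility: A x = b.

This gives the KKT block system:
  [ Q   A^T ] [ x     ]   [-c ]
  [ A    0  ] [ lambda ] = [ b ]

Solving the linear system:
  x*      = (0.7617, 1.1304, 0.662)
  lambda* = (3.4575)
  f(x*)   = 8.8732

x* = (0.7617, 1.1304, 0.662), lambda* = (3.4575)


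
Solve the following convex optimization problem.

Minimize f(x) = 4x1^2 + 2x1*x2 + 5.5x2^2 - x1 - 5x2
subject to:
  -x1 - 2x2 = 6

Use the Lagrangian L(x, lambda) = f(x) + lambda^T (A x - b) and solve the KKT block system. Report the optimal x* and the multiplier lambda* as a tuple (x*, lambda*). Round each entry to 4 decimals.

Form the Lagrangian:
  L(x, lambda) = (1/2) x^T Q x + c^T x + lambda^T (A x - b)
Stationarity (grad_x L = 0): Q x + c + A^T lambda = 0.
Primal feasibility: A x = b.

This gives the KKT block system:
  [ Q   A^T ] [ x     ]   [-c ]
  [ A    0  ] [ lambda ] = [ b ]

Solving the linear system:
  x*      = (-1.3714, -2.3143)
  lambda* = (-16.6)
  f(x*)   = 56.2714

x* = (-1.3714, -2.3143), lambda* = (-16.6)


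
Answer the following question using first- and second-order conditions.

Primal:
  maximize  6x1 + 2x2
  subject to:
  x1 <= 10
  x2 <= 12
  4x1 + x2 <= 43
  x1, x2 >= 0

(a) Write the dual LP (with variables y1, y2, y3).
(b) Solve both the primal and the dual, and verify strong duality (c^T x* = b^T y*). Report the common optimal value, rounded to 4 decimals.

The standard primal-dual pair for 'max c^T x s.t. A x <= b, x >= 0' is:
  Dual:  min b^T y  s.t.  A^T y >= c,  y >= 0.

So the dual LP is:
  minimize  10y1 + 12y2 + 43y3
  subject to:
    y1 + 4y3 >= 6
    y2 + y3 >= 2
    y1, y2, y3 >= 0

Solving the primal: x* = (7.75, 12).
  primal value c^T x* = 70.5.
Solving the dual: y* = (0, 0.5, 1.5).
  dual value b^T y* = 70.5.
Strong duality: c^T x* = b^T y*. Confirmed.

70.5


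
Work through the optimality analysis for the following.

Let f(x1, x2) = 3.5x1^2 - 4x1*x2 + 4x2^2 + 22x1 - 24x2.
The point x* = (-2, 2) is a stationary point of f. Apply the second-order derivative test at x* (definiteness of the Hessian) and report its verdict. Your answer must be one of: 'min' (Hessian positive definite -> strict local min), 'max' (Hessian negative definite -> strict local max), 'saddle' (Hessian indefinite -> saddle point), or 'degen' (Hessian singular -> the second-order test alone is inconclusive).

Compute the Hessian H = grad^2 f:
  H = [[7, -4], [-4, 8]]
Verify stationarity: grad f(x*) = H x* + g = (0, 0).
Eigenvalues of H: 3.4689, 11.5311.
Both eigenvalues > 0, so H is positive definite -> x* is a strict local min.

min


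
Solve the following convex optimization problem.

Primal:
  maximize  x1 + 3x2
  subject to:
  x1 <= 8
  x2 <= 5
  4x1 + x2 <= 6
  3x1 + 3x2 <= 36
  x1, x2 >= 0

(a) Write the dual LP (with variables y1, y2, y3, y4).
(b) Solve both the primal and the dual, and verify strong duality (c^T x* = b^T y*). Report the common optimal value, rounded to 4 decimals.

The standard primal-dual pair for 'max c^T x s.t. A x <= b, x >= 0' is:
  Dual:  min b^T y  s.t.  A^T y >= c,  y >= 0.

So the dual LP is:
  minimize  8y1 + 5y2 + 6y3 + 36y4
  subject to:
    y1 + 4y3 + 3y4 >= 1
    y2 + y3 + 3y4 >= 3
    y1, y2, y3, y4 >= 0

Solving the primal: x* = (0.25, 5).
  primal value c^T x* = 15.25.
Solving the dual: y* = (0, 2.75, 0.25, 0).
  dual value b^T y* = 15.25.
Strong duality: c^T x* = b^T y*. Confirmed.

15.25


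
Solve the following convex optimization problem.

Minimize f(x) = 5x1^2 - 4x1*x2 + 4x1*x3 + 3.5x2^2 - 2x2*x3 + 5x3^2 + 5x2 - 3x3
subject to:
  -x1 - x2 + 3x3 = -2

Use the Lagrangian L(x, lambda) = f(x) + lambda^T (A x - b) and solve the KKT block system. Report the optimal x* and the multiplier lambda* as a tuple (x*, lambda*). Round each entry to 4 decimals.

Form the Lagrangian:
  L(x, lambda) = (1/2) x^T Q x + c^T x + lambda^T (A x - b)
Stationarity (grad_x L = 0): Q x + c + A^T lambda = 0.
Primal feasibility: A x = b.

This gives the KKT block system:
  [ Q   A^T ] [ x     ]   [-c ]
  [ A    0  ] [ lambda ] = [ b ]

Solving the linear system:
  x*      = (0.3731, -0.3367, -0.6545)
  lambda* = (2.4598)
  f(x*)   = 2.5999

x* = (0.3731, -0.3367, -0.6545), lambda* = (2.4598)


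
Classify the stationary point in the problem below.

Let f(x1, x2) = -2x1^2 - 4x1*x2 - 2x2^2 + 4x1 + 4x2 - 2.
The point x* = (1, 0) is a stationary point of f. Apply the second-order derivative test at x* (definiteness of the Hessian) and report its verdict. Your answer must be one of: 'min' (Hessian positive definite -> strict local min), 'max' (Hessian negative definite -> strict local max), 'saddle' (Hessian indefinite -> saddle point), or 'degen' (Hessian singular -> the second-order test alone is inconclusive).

Compute the Hessian H = grad^2 f:
  H = [[-4, -4], [-4, -4]]
Verify stationarity: grad f(x*) = H x* + g = (0, 0).
Eigenvalues of H: -8, 0.
H has a zero eigenvalue (singular; negative semidefinite but not definite), so H is neither positive definite, negative definite, nor indefinite. The second-order test alone is inconclusive -> degen.
(Indeed, f is constant along the null direction of H through x*, so x* is not a strict local extremum.)

degen


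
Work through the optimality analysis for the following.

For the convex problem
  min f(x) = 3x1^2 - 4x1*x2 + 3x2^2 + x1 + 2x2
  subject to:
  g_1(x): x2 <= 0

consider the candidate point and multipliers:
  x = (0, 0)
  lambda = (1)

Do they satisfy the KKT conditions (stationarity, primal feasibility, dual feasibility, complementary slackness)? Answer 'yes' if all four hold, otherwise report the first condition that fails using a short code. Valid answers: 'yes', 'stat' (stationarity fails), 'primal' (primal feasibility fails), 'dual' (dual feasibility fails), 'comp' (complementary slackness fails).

Gradient of f: grad f(x) = Q x + c = (1, 2)
Constraint values g_i(x) = a_i^T x - b_i:
  g_1((0, 0)) = 0
Stationarity residual: grad f(x) + sum_i lambda_i a_i = (1, 3)
  -> stationarity FAILS
Primal feasibility (all g_i <= 0): OK
Dual feasibility (all lambda_i >= 0): OK
Complementary slackness (lambda_i * g_i(x) = 0 for all i): OK

Verdict: the first failing condition is stationarity -> stat.

stat


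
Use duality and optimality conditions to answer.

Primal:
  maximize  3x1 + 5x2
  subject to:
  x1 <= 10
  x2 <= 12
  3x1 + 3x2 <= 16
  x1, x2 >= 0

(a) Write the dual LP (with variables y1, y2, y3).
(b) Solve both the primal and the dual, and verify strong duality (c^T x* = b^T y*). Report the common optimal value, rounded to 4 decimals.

The standard primal-dual pair for 'max c^T x s.t. A x <= b, x >= 0' is:
  Dual:  min b^T y  s.t.  A^T y >= c,  y >= 0.

So the dual LP is:
  minimize  10y1 + 12y2 + 16y3
  subject to:
    y1 + 3y3 >= 3
    y2 + 3y3 >= 5
    y1, y2, y3 >= 0

Solving the primal: x* = (0, 5.3333).
  primal value c^T x* = 26.6667.
Solving the dual: y* = (0, 0, 1.6667).
  dual value b^T y* = 26.6667.
Strong duality: c^T x* = b^T y*. Confirmed.

26.6667


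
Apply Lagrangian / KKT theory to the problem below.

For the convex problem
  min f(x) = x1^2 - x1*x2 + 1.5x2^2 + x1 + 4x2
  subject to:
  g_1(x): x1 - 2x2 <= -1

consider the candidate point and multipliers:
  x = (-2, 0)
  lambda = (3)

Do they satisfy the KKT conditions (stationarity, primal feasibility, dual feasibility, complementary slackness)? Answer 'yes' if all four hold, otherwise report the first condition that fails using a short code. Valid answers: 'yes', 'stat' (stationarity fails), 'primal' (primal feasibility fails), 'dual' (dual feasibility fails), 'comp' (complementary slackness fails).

Gradient of f: grad f(x) = Q x + c = (-3, 6)
Constraint values g_i(x) = a_i^T x - b_i:
  g_1((-2, 0)) = -1
Stationarity residual: grad f(x) + sum_i lambda_i a_i = (0, 0)
  -> stationarity OK
Primal feasibility (all g_i <= 0): OK
Dual feasibility (all lambda_i >= 0): OK
Complementary slackness (lambda_i * g_i(x) = 0 for all i): FAILS

Verdict: the first failing condition is complementary_slackness -> comp.

comp


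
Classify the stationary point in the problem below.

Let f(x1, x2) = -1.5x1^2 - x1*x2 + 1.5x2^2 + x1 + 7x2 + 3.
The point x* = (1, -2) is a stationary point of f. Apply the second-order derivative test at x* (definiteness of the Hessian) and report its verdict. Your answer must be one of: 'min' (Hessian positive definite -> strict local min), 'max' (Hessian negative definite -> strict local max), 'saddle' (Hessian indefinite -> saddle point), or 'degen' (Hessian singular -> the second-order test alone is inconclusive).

Compute the Hessian H = grad^2 f:
  H = [[-3, -1], [-1, 3]]
Verify stationarity: grad f(x*) = H x* + g = (0, 0).
Eigenvalues of H: -3.1623, 3.1623.
Eigenvalues have mixed signs, so H is indefinite -> x* is a saddle point.

saddle


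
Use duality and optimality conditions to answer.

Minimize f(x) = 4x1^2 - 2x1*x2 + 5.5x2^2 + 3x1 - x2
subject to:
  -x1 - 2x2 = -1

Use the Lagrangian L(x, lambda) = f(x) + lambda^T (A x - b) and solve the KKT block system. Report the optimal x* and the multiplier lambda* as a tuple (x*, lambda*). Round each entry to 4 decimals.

Form the Lagrangian:
  L(x, lambda) = (1/2) x^T Q x + c^T x + lambda^T (A x - b)
Stationarity (grad_x L = 0): Q x + c + A^T lambda = 0.
Primal feasibility: A x = b.

This gives the KKT block system:
  [ Q   A^T ] [ x     ]   [-c ]
  [ A    0  ] [ lambda ] = [ b ]

Solving the linear system:
  x*      = (0.0196, 0.4902)
  lambda* = (2.1765)
  f(x*)   = 0.8725

x* = (0.0196, 0.4902), lambda* = (2.1765)


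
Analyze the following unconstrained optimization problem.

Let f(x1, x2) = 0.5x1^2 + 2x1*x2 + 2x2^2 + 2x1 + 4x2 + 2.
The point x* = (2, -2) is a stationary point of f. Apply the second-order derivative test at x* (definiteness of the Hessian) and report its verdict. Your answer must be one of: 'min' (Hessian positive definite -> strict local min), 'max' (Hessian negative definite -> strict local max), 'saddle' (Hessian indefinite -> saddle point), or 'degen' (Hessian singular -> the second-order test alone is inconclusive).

Compute the Hessian H = grad^2 f:
  H = [[1, 2], [2, 4]]
Verify stationarity: grad f(x*) = H x* + g = (0, 0).
Eigenvalues of H: 0, 5.
H has a zero eigenvalue (singular; positive semidefinite but not definite), so H is neither positive definite, negative definite, nor indefinite. The second-order test alone is inconclusive -> degen.
(Indeed, f is constant along the null direction of H through x*, so x* is not a strict local extremum.)

degen


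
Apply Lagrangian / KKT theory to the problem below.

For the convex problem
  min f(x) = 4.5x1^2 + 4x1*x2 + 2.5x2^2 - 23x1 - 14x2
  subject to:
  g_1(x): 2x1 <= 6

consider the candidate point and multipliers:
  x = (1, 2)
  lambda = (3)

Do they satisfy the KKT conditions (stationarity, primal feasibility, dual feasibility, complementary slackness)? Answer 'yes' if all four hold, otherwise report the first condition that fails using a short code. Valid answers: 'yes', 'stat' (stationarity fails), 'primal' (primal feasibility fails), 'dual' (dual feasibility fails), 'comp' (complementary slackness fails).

Gradient of f: grad f(x) = Q x + c = (-6, 0)
Constraint values g_i(x) = a_i^T x - b_i:
  g_1((1, 2)) = -4
Stationarity residual: grad f(x) + sum_i lambda_i a_i = (0, 0)
  -> stationarity OK
Primal feasibility (all g_i <= 0): OK
Dual feasibility (all lambda_i >= 0): OK
Complementary slackness (lambda_i * g_i(x) = 0 for all i): FAILS

Verdict: the first failing condition is complementary_slackness -> comp.

comp


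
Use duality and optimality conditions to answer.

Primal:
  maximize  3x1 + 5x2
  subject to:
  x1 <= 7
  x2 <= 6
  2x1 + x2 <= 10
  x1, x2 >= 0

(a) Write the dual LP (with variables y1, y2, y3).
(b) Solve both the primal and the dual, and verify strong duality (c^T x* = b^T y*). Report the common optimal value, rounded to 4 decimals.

The standard primal-dual pair for 'max c^T x s.t. A x <= b, x >= 0' is:
  Dual:  min b^T y  s.t.  A^T y >= c,  y >= 0.

So the dual LP is:
  minimize  7y1 + 6y2 + 10y3
  subject to:
    y1 + 2y3 >= 3
    y2 + y3 >= 5
    y1, y2, y3 >= 0

Solving the primal: x* = (2, 6).
  primal value c^T x* = 36.
Solving the dual: y* = (0, 3.5, 1.5).
  dual value b^T y* = 36.
Strong duality: c^T x* = b^T y*. Confirmed.

36


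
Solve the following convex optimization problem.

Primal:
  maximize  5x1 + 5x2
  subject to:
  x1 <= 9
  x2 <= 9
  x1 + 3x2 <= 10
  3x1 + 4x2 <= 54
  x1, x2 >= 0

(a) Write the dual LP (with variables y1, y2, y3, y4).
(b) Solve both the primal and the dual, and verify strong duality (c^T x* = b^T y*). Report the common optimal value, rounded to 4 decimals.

The standard primal-dual pair for 'max c^T x s.t. A x <= b, x >= 0' is:
  Dual:  min b^T y  s.t.  A^T y >= c,  y >= 0.

So the dual LP is:
  minimize  9y1 + 9y2 + 10y3 + 54y4
  subject to:
    y1 + y3 + 3y4 >= 5
    y2 + 3y3 + 4y4 >= 5
    y1, y2, y3, y4 >= 0

Solving the primal: x* = (9, 0.3333).
  primal value c^T x* = 46.6667.
Solving the dual: y* = (3.3333, 0, 1.6667, 0).
  dual value b^T y* = 46.6667.
Strong duality: c^T x* = b^T y*. Confirmed.

46.6667


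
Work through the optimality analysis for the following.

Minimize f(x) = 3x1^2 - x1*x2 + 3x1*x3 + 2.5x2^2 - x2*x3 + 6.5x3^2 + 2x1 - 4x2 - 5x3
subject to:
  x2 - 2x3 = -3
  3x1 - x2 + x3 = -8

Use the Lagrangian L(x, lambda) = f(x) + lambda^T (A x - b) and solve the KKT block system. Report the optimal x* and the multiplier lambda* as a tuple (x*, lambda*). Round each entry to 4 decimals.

Form the Lagrangian:
  L(x, lambda) = (1/2) x^T Q x + c^T x + lambda^T (A x - b)
Stationarity (grad_x L = 0): Q x + c + A^T lambda = 0.
Primal feasibility: A x = b.

This gives the KKT block system:
  [ Q   A^T ] [ x     ]   [-c ]
  [ A    0  ] [ lambda ] = [ b ]

Solving the linear system:
  x*      = (-3.1245, 0.2527, 1.6264)
  lambda* = (5.2784, 4.0403)
  f(x*)   = 16.3828

x* = (-3.1245, 0.2527, 1.6264), lambda* = (5.2784, 4.0403)


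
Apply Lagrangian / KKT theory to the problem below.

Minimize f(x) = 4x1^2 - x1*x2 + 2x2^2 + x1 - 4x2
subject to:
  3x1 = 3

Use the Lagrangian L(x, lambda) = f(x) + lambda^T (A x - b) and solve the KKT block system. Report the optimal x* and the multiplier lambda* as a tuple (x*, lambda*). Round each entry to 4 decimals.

Form the Lagrangian:
  L(x, lambda) = (1/2) x^T Q x + c^T x + lambda^T (A x - b)
Stationarity (grad_x L = 0): Q x + c + A^T lambda = 0.
Primal feasibility: A x = b.

This gives the KKT block system:
  [ Q   A^T ] [ x     ]   [-c ]
  [ A    0  ] [ lambda ] = [ b ]

Solving the linear system:
  x*      = (1, 1.25)
  lambda* = (-2.5833)
  f(x*)   = 1.875

x* = (1, 1.25), lambda* = (-2.5833)


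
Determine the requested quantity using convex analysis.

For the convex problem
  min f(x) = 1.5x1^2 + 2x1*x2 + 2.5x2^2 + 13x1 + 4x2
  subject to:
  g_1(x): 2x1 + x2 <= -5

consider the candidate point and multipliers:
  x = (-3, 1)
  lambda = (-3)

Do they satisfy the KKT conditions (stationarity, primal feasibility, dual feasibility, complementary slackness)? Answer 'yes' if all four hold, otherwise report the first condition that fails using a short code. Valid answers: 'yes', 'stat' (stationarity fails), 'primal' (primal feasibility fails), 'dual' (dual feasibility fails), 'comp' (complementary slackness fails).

Gradient of f: grad f(x) = Q x + c = (6, 3)
Constraint values g_i(x) = a_i^T x - b_i:
  g_1((-3, 1)) = 0
Stationarity residual: grad f(x) + sum_i lambda_i a_i = (0, 0)
  -> stationarity OK
Primal feasibility (all g_i <= 0): OK
Dual feasibility (all lambda_i >= 0): FAILS
Complementary slackness (lambda_i * g_i(x) = 0 for all i): OK

Verdict: the first failing condition is dual_feasibility -> dual.

dual


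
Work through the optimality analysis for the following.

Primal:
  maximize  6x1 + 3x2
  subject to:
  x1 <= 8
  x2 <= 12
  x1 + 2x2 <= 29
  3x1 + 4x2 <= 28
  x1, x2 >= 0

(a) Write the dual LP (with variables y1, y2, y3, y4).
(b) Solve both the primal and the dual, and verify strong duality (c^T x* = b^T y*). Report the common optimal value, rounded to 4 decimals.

The standard primal-dual pair for 'max c^T x s.t. A x <= b, x >= 0' is:
  Dual:  min b^T y  s.t.  A^T y >= c,  y >= 0.

So the dual LP is:
  minimize  8y1 + 12y2 + 29y3 + 28y4
  subject to:
    y1 + y3 + 3y4 >= 6
    y2 + 2y3 + 4y4 >= 3
    y1, y2, y3, y4 >= 0

Solving the primal: x* = (8, 1).
  primal value c^T x* = 51.
Solving the dual: y* = (3.75, 0, 0, 0.75).
  dual value b^T y* = 51.
Strong duality: c^T x* = b^T y*. Confirmed.

51


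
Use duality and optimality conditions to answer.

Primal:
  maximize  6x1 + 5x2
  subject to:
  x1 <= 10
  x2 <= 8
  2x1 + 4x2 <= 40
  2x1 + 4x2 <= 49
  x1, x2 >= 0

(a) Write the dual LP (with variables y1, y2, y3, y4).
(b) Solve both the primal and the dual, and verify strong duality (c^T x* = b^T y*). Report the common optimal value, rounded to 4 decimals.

The standard primal-dual pair for 'max c^T x s.t. A x <= b, x >= 0' is:
  Dual:  min b^T y  s.t.  A^T y >= c,  y >= 0.

So the dual LP is:
  minimize  10y1 + 8y2 + 40y3 + 49y4
  subject to:
    y1 + 2y3 + 2y4 >= 6
    y2 + 4y3 + 4y4 >= 5
    y1, y2, y3, y4 >= 0

Solving the primal: x* = (10, 5).
  primal value c^T x* = 85.
Solving the dual: y* = (3.5, 0, 1.25, 0).
  dual value b^T y* = 85.
Strong duality: c^T x* = b^T y*. Confirmed.

85


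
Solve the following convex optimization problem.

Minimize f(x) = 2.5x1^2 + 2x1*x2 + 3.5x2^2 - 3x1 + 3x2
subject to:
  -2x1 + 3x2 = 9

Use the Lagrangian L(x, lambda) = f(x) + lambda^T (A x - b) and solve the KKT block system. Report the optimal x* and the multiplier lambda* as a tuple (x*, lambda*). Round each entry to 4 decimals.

Form the Lagrangian:
  L(x, lambda) = (1/2) x^T Q x + c^T x + lambda^T (A x - b)
Stationarity (grad_x L = 0): Q x + c + A^T lambda = 0.
Primal feasibility: A x = b.

This gives the KKT block system:
  [ Q   A^T ] [ x     ]   [-c ]
  [ A    0  ] [ lambda ] = [ b ]

Solving the linear system:
  x*      = (-1.7629, 1.8247)
  lambda* = (-4.0825)
  f(x*)   = 23.7526

x* = (-1.7629, 1.8247), lambda* = (-4.0825)


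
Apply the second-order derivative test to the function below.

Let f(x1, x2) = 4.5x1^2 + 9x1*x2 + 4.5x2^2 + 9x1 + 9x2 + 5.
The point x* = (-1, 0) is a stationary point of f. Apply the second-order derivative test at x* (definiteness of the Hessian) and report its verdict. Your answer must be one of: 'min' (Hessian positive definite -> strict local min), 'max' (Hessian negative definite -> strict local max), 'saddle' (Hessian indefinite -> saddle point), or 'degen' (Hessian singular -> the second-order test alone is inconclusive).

Compute the Hessian H = grad^2 f:
  H = [[9, 9], [9, 9]]
Verify stationarity: grad f(x*) = H x* + g = (0, 0).
Eigenvalues of H: 0, 18.
H has a zero eigenvalue (singular; positive semidefinite but not definite), so H is neither positive definite, negative definite, nor indefinite. The second-order test alone is inconclusive -> degen.
(Indeed, f is constant along the null direction of H through x*, so x* is not a strict local extremum.)

degen


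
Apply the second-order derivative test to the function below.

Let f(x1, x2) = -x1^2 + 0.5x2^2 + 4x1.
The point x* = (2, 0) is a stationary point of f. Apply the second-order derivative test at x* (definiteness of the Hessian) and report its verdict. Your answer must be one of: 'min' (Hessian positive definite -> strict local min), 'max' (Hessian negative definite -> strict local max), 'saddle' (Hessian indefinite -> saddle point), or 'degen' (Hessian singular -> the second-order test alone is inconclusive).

Compute the Hessian H = grad^2 f:
  H = [[-2, 0], [0, 1]]
Verify stationarity: grad f(x*) = H x* + g = (0, 0).
Eigenvalues of H: -2, 1.
Eigenvalues have mixed signs, so H is indefinite -> x* is a saddle point.

saddle


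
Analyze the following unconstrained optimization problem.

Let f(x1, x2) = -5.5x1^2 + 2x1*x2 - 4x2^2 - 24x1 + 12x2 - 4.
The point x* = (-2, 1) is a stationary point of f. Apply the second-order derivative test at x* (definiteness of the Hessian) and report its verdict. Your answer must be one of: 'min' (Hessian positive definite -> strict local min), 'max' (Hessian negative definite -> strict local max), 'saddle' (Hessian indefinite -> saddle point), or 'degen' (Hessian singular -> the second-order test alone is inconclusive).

Compute the Hessian H = grad^2 f:
  H = [[-11, 2], [2, -8]]
Verify stationarity: grad f(x*) = H x* + g = (0, 0).
Eigenvalues of H: -12, -7.
Both eigenvalues < 0, so H is negative definite -> x* is a strict local max.

max


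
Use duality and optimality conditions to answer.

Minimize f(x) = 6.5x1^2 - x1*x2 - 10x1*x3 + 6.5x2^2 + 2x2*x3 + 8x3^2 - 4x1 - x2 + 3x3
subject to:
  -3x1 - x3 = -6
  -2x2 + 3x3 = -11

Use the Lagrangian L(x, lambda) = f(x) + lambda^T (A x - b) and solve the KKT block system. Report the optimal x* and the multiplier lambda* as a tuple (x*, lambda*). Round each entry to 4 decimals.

Form the Lagrangian:
  L(x, lambda) = (1/2) x^T Q x + c^T x + lambda^T (A x - b)
Stationarity (grad_x L = 0): Q x + c + A^T lambda = 0.
Primal feasibility: A x = b.

This gives the KKT block system:
  [ Q   A^T ] [ x     ]   [-c ]
  [ A    0  ] [ lambda ] = [ b ]

Solving the linear system:
  x*      = (2.5039, 3.2324, -1.5117)
  lambda* = (13.4786, 17.7469)
  f(x*)   = 129.1521

x* = (2.5039, 3.2324, -1.5117), lambda* = (13.4786, 17.7469)


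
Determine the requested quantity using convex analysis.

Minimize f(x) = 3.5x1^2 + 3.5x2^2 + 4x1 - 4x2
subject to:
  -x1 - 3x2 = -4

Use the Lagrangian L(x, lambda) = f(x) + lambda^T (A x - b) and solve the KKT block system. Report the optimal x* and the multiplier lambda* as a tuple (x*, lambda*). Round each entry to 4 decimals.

Form the Lagrangian:
  L(x, lambda) = (1/2) x^T Q x + c^T x + lambda^T (A x - b)
Stationarity (grad_x L = 0): Q x + c + A^T lambda = 0.
Primal feasibility: A x = b.

This gives the KKT block system:
  [ Q   A^T ] [ x     ]   [-c ]
  [ A    0  ] [ lambda ] = [ b ]

Solving the linear system:
  x*      = (-0.2857, 1.4286)
  lambda* = (2)
  f(x*)   = 0.5714

x* = (-0.2857, 1.4286), lambda* = (2)


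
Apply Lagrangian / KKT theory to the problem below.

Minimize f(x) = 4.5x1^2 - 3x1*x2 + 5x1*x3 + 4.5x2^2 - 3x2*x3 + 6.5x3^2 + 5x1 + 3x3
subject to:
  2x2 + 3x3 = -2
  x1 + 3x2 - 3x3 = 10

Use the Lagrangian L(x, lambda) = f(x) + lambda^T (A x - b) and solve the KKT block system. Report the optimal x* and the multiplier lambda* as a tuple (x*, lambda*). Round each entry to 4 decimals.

Form the Lagrangian:
  L(x, lambda) = (1/2) x^T Q x + c^T x + lambda^T (A x - b)
Stationarity (grad_x L = 0): Q x + c + A^T lambda = 0.
Primal feasibility: A x = b.

This gives the KKT block system:
  [ Q   A^T ] [ x     ]   [-c ]
  [ A    0  ] [ lambda ] = [ b ]

Solving the linear system:
  x*      = (1.2724, 1.3455, -1.5637)
  lambda* = (0.4038, -4.597)
  f(x*)   = 24.2241

x* = (1.2724, 1.3455, -1.5637), lambda* = (0.4038, -4.597)


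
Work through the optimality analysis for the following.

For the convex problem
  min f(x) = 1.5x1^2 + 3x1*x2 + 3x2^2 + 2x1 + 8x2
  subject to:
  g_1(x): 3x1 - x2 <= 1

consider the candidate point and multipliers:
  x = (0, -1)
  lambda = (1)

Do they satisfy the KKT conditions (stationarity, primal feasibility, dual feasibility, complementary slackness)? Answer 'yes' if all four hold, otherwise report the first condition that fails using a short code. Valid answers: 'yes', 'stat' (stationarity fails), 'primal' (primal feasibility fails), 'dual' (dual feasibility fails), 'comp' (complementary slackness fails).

Gradient of f: grad f(x) = Q x + c = (-1, 2)
Constraint values g_i(x) = a_i^T x - b_i:
  g_1((0, -1)) = 0
Stationarity residual: grad f(x) + sum_i lambda_i a_i = (2, 1)
  -> stationarity FAILS
Primal feasibility (all g_i <= 0): OK
Dual feasibility (all lambda_i >= 0): OK
Complementary slackness (lambda_i * g_i(x) = 0 for all i): OK

Verdict: the first failing condition is stationarity -> stat.

stat


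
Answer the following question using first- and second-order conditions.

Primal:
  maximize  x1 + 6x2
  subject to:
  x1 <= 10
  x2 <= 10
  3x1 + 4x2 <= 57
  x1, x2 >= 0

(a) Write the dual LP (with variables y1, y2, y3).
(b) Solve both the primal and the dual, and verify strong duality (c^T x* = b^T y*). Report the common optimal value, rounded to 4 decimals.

The standard primal-dual pair for 'max c^T x s.t. A x <= b, x >= 0' is:
  Dual:  min b^T y  s.t.  A^T y >= c,  y >= 0.

So the dual LP is:
  minimize  10y1 + 10y2 + 57y3
  subject to:
    y1 + 3y3 >= 1
    y2 + 4y3 >= 6
    y1, y2, y3 >= 0

Solving the primal: x* = (5.6667, 10).
  primal value c^T x* = 65.6667.
Solving the dual: y* = (0, 4.6667, 0.3333).
  dual value b^T y* = 65.6667.
Strong duality: c^T x* = b^T y*. Confirmed.

65.6667


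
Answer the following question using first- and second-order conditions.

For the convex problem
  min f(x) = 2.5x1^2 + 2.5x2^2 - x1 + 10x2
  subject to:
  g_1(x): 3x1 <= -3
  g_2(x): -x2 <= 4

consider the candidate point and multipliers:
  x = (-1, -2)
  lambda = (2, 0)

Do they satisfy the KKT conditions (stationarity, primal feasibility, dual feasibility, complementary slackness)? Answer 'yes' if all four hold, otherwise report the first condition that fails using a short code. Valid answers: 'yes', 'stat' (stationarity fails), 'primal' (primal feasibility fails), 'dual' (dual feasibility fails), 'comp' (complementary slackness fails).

Gradient of f: grad f(x) = Q x + c = (-6, 0)
Constraint values g_i(x) = a_i^T x - b_i:
  g_1((-1, -2)) = 0
  g_2((-1, -2)) = -2
Stationarity residual: grad f(x) + sum_i lambda_i a_i = (0, 0)
  -> stationarity OK
Primal feasibility (all g_i <= 0): OK
Dual feasibility (all lambda_i >= 0): OK
Complementary slackness (lambda_i * g_i(x) = 0 for all i): OK

Verdict: yes, KKT holds.

yes


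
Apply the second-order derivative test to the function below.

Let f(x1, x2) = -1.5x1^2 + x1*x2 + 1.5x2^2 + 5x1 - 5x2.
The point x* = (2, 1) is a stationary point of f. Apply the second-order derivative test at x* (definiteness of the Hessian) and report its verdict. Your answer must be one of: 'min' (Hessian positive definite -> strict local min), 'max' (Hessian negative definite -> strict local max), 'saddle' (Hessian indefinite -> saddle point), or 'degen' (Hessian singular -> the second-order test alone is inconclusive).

Compute the Hessian H = grad^2 f:
  H = [[-3, 1], [1, 3]]
Verify stationarity: grad f(x*) = H x* + g = (0, 0).
Eigenvalues of H: -3.1623, 3.1623.
Eigenvalues have mixed signs, so H is indefinite -> x* is a saddle point.

saddle


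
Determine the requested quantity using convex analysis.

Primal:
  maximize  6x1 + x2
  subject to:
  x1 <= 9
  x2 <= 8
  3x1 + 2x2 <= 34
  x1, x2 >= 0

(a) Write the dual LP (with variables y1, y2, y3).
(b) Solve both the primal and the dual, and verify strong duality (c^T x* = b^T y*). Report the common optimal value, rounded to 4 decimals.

The standard primal-dual pair for 'max c^T x s.t. A x <= b, x >= 0' is:
  Dual:  min b^T y  s.t.  A^T y >= c,  y >= 0.

So the dual LP is:
  minimize  9y1 + 8y2 + 34y3
  subject to:
    y1 + 3y3 >= 6
    y2 + 2y3 >= 1
    y1, y2, y3 >= 0

Solving the primal: x* = (9, 3.5).
  primal value c^T x* = 57.5.
Solving the dual: y* = (4.5, 0, 0.5).
  dual value b^T y* = 57.5.
Strong duality: c^T x* = b^T y*. Confirmed.

57.5


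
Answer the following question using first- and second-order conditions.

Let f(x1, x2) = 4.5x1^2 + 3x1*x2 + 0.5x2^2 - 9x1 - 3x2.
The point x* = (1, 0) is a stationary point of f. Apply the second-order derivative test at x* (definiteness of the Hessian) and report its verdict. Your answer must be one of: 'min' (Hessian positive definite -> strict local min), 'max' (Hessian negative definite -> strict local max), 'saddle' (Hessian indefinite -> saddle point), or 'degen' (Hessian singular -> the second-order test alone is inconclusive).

Compute the Hessian H = grad^2 f:
  H = [[9, 3], [3, 1]]
Verify stationarity: grad f(x*) = H x* + g = (0, 0).
Eigenvalues of H: 0, 10.
H has a zero eigenvalue (singular; positive semidefinite but not definite), so H is neither positive definite, negative definite, nor indefinite. The second-order test alone is inconclusive -> degen.
(Indeed, f is constant along the null direction of H through x*, so x* is not a strict local extremum.)

degen
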